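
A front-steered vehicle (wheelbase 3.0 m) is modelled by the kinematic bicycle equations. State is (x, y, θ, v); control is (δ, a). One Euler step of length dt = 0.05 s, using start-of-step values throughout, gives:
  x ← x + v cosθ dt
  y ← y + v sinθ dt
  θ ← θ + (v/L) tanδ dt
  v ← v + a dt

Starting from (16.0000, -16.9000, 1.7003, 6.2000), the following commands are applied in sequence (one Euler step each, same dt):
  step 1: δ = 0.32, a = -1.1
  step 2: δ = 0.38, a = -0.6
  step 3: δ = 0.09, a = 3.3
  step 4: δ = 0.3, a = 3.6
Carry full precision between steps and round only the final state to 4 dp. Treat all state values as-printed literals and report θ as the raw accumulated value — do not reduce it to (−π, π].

(15.7811, -15.6832, 1.8170, 6.4600)

after step 1 (δ=0.32, a=-1.1): (15.959966, -16.592596, 1.734544, 6.145000)
after step 2 (δ=0.38, a=-0.6): (15.909879, -16.289456, 1.775450, 6.115000)
after step 3 (δ=0.09, a=3.3): (15.847742, -15.990086, 1.784647, 6.280000)
after step 4 (δ=0.3, a=3.6): (15.781104, -15.683239, 1.817025, 6.460000)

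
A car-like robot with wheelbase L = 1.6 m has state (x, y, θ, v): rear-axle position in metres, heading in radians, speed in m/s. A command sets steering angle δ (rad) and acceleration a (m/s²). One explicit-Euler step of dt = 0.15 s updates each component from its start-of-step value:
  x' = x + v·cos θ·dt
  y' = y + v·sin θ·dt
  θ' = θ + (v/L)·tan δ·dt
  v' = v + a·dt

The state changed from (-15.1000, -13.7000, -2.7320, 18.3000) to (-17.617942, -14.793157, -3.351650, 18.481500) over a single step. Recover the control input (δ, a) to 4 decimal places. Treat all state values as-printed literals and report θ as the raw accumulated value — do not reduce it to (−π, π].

δ = -0.3466, a = 1.2100

a = (v'−v)/dt = (0.181500)/0.15 = 1.2100
Δθ = θ'−θ = -0.619650;  (v·dt/L) = 18.3000·0.15/1.6 = 1.715625
tan δ = Δθ·L/(v·dt) = -0.361180  →  δ = -0.3466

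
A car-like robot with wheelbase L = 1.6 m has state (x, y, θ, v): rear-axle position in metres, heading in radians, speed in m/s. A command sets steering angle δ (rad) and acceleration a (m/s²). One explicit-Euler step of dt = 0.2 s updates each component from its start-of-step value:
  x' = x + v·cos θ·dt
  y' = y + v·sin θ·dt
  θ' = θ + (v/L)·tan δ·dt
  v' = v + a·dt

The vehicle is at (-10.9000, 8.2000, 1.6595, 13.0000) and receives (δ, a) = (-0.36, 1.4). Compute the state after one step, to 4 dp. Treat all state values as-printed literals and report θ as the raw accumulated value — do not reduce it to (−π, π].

(-11.1303, 10.7898, 1.0478, 13.2800)

x' = -10.9000 + 13.0000·cos(1.6595)·0.2 = -11.1303
y' = 8.2000 + 13.0000·sin(1.6595)·0.2 = 10.7898
θ' = 1.6595 + (13.0000/1.6)·tan(-0.36)·0.2 = 1.0478
v' = 13.0000 + 1.4000·0.2 = 13.2800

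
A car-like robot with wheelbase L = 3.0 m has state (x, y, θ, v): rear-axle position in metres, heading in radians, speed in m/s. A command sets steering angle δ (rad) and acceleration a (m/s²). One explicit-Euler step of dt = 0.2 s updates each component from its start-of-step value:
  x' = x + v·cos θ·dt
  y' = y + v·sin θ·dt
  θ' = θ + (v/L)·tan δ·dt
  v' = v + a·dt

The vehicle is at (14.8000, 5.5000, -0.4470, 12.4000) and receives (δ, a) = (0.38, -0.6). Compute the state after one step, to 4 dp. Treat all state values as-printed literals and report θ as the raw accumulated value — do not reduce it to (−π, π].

(17.0363, 4.4280, -0.1168, 12.2800)

x' = 14.8000 + 12.4000·cos(-0.4470)·0.2 = 17.0363
y' = 5.5000 + 12.4000·sin(-0.4470)·0.2 = 4.4280
θ' = -0.4470 + (12.4000/3.0)·tan(0.38)·0.2 = -0.1168
v' = 12.4000 − 0.6000·0.2 = 12.2800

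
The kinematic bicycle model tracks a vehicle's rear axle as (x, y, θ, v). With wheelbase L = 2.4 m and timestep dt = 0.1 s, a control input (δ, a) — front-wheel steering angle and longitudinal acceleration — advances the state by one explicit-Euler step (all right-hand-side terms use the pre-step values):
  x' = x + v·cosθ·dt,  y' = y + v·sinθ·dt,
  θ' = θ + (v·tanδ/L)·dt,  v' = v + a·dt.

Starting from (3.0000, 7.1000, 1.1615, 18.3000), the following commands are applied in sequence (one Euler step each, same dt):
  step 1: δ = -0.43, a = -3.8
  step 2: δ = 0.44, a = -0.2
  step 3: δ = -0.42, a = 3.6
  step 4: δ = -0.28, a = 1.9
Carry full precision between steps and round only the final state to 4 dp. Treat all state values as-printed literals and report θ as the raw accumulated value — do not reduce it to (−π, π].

(6.9029, 13.0702, 0.6115, 18.4500)

after step 1 (δ=-0.43, a=-3.8): (3.728274, 8.778844, 0.811801, 17.920000)
after step 2 (δ=0.44, a=-0.2): (4.961515, 10.078990, 1.163318, 17.900000)
after step 3 (δ=-0.42, a=3.6): (5.670884, 11.722430, 0.830249, 18.260000)
after step 4 (δ=-0.28, a=1.9): (6.902872, 13.070200, 0.611468, 18.450000)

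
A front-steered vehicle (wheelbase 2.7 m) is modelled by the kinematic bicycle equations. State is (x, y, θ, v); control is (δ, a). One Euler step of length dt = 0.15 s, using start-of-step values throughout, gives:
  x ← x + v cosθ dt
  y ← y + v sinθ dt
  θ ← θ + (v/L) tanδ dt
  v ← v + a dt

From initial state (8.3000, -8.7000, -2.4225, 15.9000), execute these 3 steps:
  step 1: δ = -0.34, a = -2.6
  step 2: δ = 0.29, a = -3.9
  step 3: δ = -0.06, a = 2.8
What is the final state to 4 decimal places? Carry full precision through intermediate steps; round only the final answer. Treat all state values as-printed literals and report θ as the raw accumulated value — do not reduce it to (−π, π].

(2.6053, -12.5704, -2.5276, 15.3450)

after step 1 (δ=-0.34, a=-2.6): (6.505517, -10.271005, -2.734968, 15.510000)
after step 2 (δ=0.29, a=-3.9): (4.368718, -11.191163, -2.477835, 14.925000)
after step 3 (δ=-0.06, a=2.8): (2.605293, -12.570414, -2.527645, 15.345000)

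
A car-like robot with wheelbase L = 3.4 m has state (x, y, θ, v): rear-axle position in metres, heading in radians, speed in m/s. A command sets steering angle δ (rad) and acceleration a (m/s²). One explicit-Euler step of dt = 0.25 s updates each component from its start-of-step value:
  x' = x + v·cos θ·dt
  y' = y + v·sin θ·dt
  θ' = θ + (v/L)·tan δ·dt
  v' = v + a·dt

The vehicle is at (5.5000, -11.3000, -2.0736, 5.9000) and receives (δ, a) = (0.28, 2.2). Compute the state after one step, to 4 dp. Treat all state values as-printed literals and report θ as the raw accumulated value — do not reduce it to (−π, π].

(4.7892, -12.5924, -1.9489, 6.4500)

x' = 5.5000 + 5.9000·cos(-2.0736)·0.25 = 4.7892
y' = -11.3000 + 5.9000·sin(-2.0736)·0.25 = -12.5924
θ' = -2.0736 + (5.9000/3.4)·tan(0.28)·0.25 = -1.9489
v' = 5.9000 + 2.2000·0.25 = 6.4500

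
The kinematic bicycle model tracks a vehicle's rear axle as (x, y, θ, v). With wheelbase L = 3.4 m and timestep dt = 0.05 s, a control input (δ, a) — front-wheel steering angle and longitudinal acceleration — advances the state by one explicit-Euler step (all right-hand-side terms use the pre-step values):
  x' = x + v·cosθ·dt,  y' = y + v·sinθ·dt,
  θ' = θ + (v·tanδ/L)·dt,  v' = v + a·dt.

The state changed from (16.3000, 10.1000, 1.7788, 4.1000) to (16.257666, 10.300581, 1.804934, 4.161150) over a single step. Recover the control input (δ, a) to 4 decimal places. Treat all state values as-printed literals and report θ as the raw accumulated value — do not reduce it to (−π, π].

a = (v'−v)/dt = (0.061150)/0.05 = 1.2230
Δθ = θ'−θ = 0.026134;  (v·dt/L) = 4.1000·0.05/3.4 = 0.060294
tan δ = Δθ·L/(v·dt) = 0.433442  →  δ = 0.4090

δ = 0.4090, a = 1.2230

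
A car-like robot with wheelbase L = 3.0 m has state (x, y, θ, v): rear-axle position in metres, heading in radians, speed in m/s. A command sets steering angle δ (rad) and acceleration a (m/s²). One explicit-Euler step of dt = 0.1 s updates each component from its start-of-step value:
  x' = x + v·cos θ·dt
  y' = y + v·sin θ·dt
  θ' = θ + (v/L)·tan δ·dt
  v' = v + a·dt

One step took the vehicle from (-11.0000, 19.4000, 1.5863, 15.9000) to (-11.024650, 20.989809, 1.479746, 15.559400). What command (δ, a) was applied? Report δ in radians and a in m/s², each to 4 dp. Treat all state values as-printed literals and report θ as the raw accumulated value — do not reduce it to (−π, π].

a = (v'−v)/dt = (-0.340600)/0.1 = -3.4060
Δθ = θ'−θ = -0.106554;  (v·dt/L) = 15.9000·0.1/3.0 = 0.530000
tan δ = Δθ·L/(v·dt) = -0.201045  →  δ = -0.1984

δ = -0.1984, a = -3.4060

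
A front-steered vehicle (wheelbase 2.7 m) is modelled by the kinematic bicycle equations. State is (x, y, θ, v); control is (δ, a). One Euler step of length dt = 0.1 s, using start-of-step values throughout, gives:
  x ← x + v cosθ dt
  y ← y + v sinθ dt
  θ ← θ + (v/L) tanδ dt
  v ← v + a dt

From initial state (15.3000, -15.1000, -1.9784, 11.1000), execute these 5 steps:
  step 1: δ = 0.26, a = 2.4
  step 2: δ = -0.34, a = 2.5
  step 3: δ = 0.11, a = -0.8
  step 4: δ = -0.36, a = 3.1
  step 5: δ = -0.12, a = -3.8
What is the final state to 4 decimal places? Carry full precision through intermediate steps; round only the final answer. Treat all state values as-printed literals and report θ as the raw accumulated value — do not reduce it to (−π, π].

(12.9507, -20.3102, -2.1834, 11.4400)

after step 1 (δ=0.26, a=2.4): (14.859984, -16.119061, -1.869036, 11.340000)
after step 2 (δ=-0.34, a=2.5): (14.526772, -17.203001, -2.017605, 11.590000)
after step 3 (δ=0.11, a=-0.8): (14.025980, -18.248223, -1.970195, 11.510000)
after step 4 (δ=-0.36, a=3.1): (13.578397, -19.308634, -2.130654, 11.820000)
after step 5 (δ=-0.12, a=-3.8): (12.950677, -20.310178, -2.183441, 11.440000)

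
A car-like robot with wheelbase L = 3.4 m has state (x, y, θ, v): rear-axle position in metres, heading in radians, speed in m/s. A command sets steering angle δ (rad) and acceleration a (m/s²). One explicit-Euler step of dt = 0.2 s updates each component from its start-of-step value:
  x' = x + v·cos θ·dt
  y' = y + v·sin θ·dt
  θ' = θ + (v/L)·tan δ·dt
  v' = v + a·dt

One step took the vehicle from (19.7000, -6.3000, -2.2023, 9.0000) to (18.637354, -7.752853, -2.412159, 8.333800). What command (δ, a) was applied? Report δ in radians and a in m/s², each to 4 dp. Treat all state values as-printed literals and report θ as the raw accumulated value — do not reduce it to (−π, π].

a = (v'−v)/dt = (-0.666200)/0.2 = -3.3310
Δθ = θ'−θ = -0.209859;  (v·dt/L) = 9.0000·0.2/3.4 = 0.529412
tan δ = Δθ·L/(v·dt) = -0.396400  →  δ = -0.3774

δ = -0.3774, a = -3.3310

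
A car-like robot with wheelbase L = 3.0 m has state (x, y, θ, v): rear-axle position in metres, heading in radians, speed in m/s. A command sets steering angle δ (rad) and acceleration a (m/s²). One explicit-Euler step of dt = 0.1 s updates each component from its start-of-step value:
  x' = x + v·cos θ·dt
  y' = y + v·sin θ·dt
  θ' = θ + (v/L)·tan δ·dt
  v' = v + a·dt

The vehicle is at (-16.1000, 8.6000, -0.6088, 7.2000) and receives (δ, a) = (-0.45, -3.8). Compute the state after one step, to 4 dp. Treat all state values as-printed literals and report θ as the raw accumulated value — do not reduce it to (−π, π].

x' = -16.1000 + 7.2000·cos(-0.6088)·0.1 = -15.5094
y' = 8.6000 + 7.2000·sin(-0.6088)·0.1 = 8.1882
θ' = -0.6088 + (7.2000/3.0)·tan(-0.45)·0.1 = -0.7247
v' = 7.2000 − 3.8000·0.1 = 6.8200

(-15.5094, 8.1882, -0.7247, 6.8200)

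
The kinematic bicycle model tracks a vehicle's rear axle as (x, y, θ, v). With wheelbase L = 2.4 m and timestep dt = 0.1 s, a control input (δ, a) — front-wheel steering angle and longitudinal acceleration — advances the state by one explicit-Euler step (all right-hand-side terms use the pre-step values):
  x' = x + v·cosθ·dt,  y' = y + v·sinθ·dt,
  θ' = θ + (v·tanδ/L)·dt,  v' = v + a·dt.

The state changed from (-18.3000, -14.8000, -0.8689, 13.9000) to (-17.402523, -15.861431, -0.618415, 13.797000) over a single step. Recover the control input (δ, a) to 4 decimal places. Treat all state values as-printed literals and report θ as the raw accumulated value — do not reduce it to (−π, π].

δ = 0.4082, a = -1.0300

a = (v'−v)/dt = (-0.103000)/0.1 = -1.0300
Δθ = θ'−θ = 0.250485;  (v·dt/L) = 13.9000·0.1/2.4 = 0.579167
tan δ = Δθ·L/(v·dt) = 0.432492  →  δ = 0.4082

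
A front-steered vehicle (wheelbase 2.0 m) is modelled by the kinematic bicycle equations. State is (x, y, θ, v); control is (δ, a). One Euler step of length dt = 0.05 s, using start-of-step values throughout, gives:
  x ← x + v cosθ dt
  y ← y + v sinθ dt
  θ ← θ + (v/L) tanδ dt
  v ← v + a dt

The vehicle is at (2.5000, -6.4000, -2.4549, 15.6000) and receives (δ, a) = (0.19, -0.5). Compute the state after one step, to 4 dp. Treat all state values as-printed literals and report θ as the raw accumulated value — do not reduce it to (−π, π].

x' = 2.5000 + 15.6000·cos(-2.4549)·0.05 = 1.8968
y' = -6.4000 + 15.6000·sin(-2.4549)·0.05 = -6.8945
θ' = -2.4549 + (15.6000/2.0)·tan(0.19)·0.05 = -2.3799
v' = 15.6000 − 0.5000·0.05 = 15.5750

(1.8968, -6.8945, -2.3799, 15.5750)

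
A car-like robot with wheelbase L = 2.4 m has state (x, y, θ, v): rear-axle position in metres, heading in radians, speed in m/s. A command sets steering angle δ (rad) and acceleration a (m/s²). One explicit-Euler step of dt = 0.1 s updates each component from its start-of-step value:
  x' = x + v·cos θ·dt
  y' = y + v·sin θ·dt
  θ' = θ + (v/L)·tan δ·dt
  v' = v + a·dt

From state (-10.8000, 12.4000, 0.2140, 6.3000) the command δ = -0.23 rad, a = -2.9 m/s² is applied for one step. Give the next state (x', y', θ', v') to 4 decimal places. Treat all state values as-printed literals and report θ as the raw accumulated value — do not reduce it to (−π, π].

x' = -10.8000 + 6.3000·cos(0.2140)·0.1 = -10.1844
y' = 12.4000 + 6.3000·sin(0.2140)·0.1 = 12.5338
θ' = 0.2140 + (6.3000/2.4)·tan(-0.23)·0.1 = 0.1525
v' = 6.3000 − 2.9000·0.1 = 6.0100

(-10.1844, 12.5338, 0.1525, 6.0100)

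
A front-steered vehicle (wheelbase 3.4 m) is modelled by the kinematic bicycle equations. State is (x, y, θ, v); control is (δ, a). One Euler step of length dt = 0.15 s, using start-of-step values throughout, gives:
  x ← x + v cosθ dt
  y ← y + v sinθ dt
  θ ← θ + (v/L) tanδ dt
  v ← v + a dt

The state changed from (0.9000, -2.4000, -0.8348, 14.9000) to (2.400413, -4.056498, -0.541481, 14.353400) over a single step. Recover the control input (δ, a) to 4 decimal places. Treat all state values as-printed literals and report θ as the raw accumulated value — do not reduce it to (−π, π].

a = (v'−v)/dt = (-0.546600)/0.15 = -3.6440
Δθ = θ'−θ = 0.293319;  (v·dt/L) = 14.9000·0.15/3.4 = 0.657353
tan δ = Δθ·L/(v·dt) = 0.446212  →  δ = 0.4197

δ = 0.4197, a = -3.6440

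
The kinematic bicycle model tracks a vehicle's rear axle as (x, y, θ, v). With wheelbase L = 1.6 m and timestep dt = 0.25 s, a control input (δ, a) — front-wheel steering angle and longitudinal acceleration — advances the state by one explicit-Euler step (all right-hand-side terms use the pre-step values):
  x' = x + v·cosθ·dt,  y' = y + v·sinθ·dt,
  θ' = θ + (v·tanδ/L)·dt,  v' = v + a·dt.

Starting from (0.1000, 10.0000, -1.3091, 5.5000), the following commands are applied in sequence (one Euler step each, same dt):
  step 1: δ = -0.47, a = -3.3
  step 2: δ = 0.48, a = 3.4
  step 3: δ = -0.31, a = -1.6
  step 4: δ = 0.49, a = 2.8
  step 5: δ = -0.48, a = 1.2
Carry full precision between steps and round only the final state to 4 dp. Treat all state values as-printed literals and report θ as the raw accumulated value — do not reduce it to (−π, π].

(0.9508, 3.5258, -1.6886, 6.1250)

after step 1 (δ=-0.47, a=-3.3): (0.455739, 8.671815, -1.745633, 4.675000)
after step 2 (δ=0.48, a=3.4): (0.252438, 7.520883, -1.365343, 5.525000)
after step 3 (δ=-0.31, a=-1.6): (0.534228, 6.168683, -1.641876, 5.125000)
after step 4 (δ=0.49, a=2.8): (0.443234, 4.890668, -1.214749, 5.825000)
after step 5 (δ=-0.48, a=1.2): (0.950842, 3.525751, -1.688586, 6.125000)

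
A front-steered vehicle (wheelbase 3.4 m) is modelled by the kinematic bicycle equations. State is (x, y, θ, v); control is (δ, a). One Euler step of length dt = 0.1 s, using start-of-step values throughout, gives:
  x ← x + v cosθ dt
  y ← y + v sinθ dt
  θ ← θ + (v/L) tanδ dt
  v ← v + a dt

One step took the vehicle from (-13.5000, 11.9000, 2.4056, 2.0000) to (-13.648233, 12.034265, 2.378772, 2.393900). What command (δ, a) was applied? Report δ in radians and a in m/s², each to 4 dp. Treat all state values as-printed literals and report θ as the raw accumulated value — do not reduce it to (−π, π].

a = (v'−v)/dt = (0.393900)/0.1 = 3.9390
Δθ = θ'−θ = -0.026828;  (v·dt/L) = 2.0000·0.1/3.4 = 0.058824
tan δ = Δθ·L/(v·dt) = -0.456076  →  δ = -0.4279

δ = -0.4279, a = 3.9390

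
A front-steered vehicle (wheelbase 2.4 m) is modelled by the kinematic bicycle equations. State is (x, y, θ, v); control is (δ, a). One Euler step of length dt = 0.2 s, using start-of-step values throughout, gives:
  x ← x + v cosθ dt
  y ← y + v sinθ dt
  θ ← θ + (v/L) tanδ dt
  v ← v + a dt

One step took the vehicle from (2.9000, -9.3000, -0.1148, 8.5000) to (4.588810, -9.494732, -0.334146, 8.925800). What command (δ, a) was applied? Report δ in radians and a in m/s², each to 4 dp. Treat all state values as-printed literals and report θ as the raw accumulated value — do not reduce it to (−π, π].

δ = -0.3003, a = 2.1290

a = (v'−v)/dt = (0.425800)/0.2 = 2.1290
Δθ = θ'−θ = -0.219346;  (v·dt/L) = 8.5000·0.2/2.4 = 0.708333
tan δ = Δθ·L/(v·dt) = -0.309665  →  δ = -0.3003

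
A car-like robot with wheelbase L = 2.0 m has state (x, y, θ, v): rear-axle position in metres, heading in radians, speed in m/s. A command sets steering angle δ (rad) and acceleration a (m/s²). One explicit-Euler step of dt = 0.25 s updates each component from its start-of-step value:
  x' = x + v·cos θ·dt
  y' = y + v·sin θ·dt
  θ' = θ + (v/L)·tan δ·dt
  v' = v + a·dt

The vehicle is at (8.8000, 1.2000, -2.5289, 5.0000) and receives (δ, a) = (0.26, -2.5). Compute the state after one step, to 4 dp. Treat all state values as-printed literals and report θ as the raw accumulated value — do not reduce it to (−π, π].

(7.7774, 0.4812, -2.3626, 4.3750)

x' = 8.8000 + 5.0000·cos(-2.5289)·0.25 = 7.7774
y' = 1.2000 + 5.0000·sin(-2.5289)·0.25 = 0.4812
θ' = -2.5289 + (5.0000/2.0)·tan(0.26)·0.25 = -2.3626
v' = 5.0000 − 2.5000·0.25 = 4.3750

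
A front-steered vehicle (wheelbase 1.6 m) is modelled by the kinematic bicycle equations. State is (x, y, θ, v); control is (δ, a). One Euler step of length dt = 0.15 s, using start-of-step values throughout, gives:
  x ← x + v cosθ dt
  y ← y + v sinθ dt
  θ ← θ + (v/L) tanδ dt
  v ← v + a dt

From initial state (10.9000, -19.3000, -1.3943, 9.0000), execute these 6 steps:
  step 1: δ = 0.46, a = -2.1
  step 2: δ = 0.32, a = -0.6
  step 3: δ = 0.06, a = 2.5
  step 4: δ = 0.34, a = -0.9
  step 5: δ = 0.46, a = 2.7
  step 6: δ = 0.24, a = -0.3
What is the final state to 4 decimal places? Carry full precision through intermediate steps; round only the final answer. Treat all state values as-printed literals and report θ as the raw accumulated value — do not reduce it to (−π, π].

(16.5363, -23.7665, 0.2618, 9.1950)

after step 1 (δ=0.46, a=-2.1): (11.137035, -20.629028, -0.976265, 8.685000)
after step 2 (δ=0.32, a=-0.6): (11.866732, -21.708240, -0.706442, 8.595000)
after step 3 (δ=0.06, a=2.5): (12.847434, -22.545133, -0.658037, 8.970000)
after step 4 (δ=0.34, a=-0.9): (13.911986, -23.367993, -0.360566, 8.835000)
after step 5 (δ=0.46, a=2.7): (15.152019, -23.835546, 0.049805, 9.240000)
after step 6 (δ=0.24, a=-0.3): (16.536300, -23.766545, 0.261791, 9.195000)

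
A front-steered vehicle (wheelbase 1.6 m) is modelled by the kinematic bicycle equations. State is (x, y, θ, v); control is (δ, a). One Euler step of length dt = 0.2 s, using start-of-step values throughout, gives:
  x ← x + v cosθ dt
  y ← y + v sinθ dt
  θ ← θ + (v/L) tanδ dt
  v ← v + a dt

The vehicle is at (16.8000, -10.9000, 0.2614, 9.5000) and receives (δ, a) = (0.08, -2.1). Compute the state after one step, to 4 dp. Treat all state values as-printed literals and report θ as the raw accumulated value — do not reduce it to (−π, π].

(18.6355, -10.4090, 0.3566, 9.0800)

x' = 16.8000 + 9.5000·cos(0.2614)·0.2 = 18.6355
y' = -10.9000 + 9.5000·sin(0.2614)·0.2 = -10.4090
θ' = 0.2614 + (9.5000/1.6)·tan(0.08)·0.2 = 0.3566
v' = 9.5000 − 2.1000·0.2 = 9.0800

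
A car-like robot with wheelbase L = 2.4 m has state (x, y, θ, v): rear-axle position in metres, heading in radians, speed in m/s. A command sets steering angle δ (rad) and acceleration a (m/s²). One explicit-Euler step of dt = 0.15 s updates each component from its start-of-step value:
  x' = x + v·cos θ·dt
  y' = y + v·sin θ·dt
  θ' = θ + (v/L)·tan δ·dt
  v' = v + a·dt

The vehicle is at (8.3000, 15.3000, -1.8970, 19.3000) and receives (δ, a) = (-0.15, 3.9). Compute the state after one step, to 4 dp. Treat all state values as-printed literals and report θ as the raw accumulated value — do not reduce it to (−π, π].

(7.3723, 12.5577, -2.0793, 19.8850)

x' = 8.3000 + 19.3000·cos(-1.8970)·0.15 = 7.3723
y' = 15.3000 + 19.3000·sin(-1.8970)·0.15 = 12.5577
θ' = -1.8970 + (19.3000/2.4)·tan(-0.15)·0.15 = -2.0793
v' = 19.3000 + 3.9000·0.15 = 19.8850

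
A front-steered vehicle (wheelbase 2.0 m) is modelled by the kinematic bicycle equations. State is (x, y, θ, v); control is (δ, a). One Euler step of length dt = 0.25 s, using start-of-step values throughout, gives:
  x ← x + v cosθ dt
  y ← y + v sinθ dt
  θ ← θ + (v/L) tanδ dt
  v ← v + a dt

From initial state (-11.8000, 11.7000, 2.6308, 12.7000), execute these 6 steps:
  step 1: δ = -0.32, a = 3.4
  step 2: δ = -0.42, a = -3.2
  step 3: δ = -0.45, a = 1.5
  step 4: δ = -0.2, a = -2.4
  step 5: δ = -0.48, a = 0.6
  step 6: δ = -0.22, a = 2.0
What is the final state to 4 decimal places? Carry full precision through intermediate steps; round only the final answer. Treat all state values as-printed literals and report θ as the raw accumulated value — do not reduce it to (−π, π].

after step 1 (δ=-0.32, a=3.4): (-14.569734, 13.252159, 2.104719, 13.550000)
after step 2 (δ=-0.42, a=-3.2): (-16.293681, 16.168177, 1.348337, 12.750000)
after step 3 (δ=-0.45, a=1.5): (-15.590427, 19.277130, 0.578468, 13.125000)
after step 4 (δ=-0.2, a=-2.4): (-12.843032, 21.071127, 0.245897, 12.525000)
after step 5 (δ=-0.48, a=0.6): (-9.805972, 21.833356, -0.569184, 12.675000)
after step 6 (δ=-0.22, a=2.0): (-7.136804, 20.125573, -0.923481, 13.175000)

(-7.1368, 20.1256, -0.9235, 13.1750)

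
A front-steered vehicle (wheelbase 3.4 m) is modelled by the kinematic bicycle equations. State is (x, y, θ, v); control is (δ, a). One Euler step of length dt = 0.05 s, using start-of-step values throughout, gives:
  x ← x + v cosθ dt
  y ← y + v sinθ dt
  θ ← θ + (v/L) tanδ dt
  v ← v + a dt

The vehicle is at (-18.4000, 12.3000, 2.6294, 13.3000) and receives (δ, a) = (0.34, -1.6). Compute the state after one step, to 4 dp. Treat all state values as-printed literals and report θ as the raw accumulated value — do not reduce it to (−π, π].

x' = -18.4000 + 13.3000·cos(2.6294)·0.05 = -18.9797
y' = 12.3000 + 13.3000·sin(2.6294)·0.05 = 12.6259
θ' = 2.6294 + (13.3000/3.4)·tan(0.34)·0.05 = 2.6986
v' = 13.3000 − 1.6000·0.05 = 13.2200

(-18.9797, 12.6259, 2.6986, 13.2200)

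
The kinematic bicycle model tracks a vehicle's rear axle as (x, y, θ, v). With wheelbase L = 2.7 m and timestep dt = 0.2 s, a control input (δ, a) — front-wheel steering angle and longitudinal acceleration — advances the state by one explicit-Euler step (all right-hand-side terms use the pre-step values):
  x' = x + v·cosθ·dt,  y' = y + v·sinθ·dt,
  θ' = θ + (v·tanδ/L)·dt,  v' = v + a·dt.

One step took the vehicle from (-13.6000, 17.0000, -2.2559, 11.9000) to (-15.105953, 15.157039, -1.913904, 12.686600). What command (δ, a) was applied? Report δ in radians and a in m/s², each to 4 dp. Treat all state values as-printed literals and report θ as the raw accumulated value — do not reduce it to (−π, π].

a = (v'−v)/dt = (0.786600)/0.2 = 3.9330
Δθ = θ'−θ = 0.341996;  (v·dt/L) = 11.9000·0.2/2.7 = 0.881481
tan δ = Δθ·L/(v·dt) = 0.387979  →  δ = 0.3701

δ = 0.3701, a = 3.9330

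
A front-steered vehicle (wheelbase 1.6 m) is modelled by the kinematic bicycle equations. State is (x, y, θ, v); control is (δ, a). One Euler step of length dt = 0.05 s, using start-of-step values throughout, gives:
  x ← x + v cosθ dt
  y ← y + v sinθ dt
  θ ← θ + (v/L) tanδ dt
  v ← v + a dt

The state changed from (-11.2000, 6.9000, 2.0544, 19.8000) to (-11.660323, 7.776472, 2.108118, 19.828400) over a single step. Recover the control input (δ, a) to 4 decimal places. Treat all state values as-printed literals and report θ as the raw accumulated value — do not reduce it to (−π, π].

δ = 0.0866, a = 0.5680

a = (v'−v)/dt = (0.028400)/0.05 = 0.5680
Δθ = θ'−θ = 0.053718;  (v·dt/L) = 19.8000·0.05/1.6 = 0.618750
tan δ = Δθ·L/(v·dt) = 0.086817  →  δ = 0.0866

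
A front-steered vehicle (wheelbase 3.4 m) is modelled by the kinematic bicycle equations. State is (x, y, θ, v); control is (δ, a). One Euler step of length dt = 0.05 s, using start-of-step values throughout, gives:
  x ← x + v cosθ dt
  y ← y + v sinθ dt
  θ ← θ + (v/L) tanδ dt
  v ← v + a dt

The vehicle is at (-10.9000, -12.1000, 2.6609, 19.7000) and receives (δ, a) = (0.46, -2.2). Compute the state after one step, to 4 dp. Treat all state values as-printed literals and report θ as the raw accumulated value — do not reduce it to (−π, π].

x' = -10.9000 + 19.7000·cos(2.6609)·0.05 = -11.7734
y' = -12.1000 + 19.7000·sin(2.6609)·0.05 = -11.6445
θ' = 2.6609 + (19.7000/3.4)·tan(0.46)·0.05 = 2.8044
v' = 19.7000 − 2.2000·0.05 = 19.5900

(-11.7734, -11.6445, 2.8044, 19.5900)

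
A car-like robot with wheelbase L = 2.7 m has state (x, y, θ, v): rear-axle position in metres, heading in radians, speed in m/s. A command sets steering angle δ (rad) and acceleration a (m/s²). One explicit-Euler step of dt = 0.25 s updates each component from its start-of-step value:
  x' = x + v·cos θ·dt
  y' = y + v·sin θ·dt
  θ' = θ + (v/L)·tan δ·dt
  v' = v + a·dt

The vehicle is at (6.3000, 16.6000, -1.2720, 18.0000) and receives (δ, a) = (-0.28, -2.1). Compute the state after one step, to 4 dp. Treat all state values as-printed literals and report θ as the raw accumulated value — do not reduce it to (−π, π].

(7.6247, 12.2994, -1.7513, 17.4750)

x' = 6.3000 + 18.0000·cos(-1.2720)·0.25 = 7.6247
y' = 16.6000 + 18.0000·sin(-1.2720)·0.25 = 12.2994
θ' = -1.2720 + (18.0000/2.7)·tan(-0.28)·0.25 = -1.7513
v' = 18.0000 − 2.1000·0.25 = 17.4750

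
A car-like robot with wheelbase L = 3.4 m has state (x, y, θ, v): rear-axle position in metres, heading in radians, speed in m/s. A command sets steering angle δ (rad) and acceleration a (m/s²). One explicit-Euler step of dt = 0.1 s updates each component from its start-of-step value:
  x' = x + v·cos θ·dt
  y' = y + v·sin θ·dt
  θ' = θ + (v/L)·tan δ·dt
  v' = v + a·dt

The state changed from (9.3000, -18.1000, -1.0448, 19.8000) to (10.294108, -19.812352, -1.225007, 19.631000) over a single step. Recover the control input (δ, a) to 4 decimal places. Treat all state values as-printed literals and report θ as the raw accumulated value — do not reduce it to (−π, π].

δ = -0.3001, a = -1.6900

a = (v'−v)/dt = (-0.169000)/0.1 = -1.6900
Δθ = θ'−θ = -0.180207;  (v·dt/L) = 19.8000·0.1/3.4 = 0.582353
tan δ = Δθ·L/(v·dt) = -0.309446  →  δ = -0.3001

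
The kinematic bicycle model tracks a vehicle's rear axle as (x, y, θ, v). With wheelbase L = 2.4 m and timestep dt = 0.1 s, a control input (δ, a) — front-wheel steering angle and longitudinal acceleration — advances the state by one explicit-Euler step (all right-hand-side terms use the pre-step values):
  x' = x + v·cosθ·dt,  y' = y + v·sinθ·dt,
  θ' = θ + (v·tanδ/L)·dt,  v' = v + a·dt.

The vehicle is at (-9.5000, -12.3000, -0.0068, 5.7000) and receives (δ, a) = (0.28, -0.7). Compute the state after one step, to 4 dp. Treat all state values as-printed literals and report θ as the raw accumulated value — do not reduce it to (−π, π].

(-8.9300, -12.3039, 0.0615, 5.6300)

x' = -9.5000 + 5.7000·cos(-0.0068)·0.1 = -8.9300
y' = -12.3000 + 5.7000·sin(-0.0068)·0.1 = -12.3039
θ' = -0.0068 + (5.7000/2.4)·tan(0.28)·0.1 = 0.0615
v' = 5.7000 − 0.7000·0.1 = 5.6300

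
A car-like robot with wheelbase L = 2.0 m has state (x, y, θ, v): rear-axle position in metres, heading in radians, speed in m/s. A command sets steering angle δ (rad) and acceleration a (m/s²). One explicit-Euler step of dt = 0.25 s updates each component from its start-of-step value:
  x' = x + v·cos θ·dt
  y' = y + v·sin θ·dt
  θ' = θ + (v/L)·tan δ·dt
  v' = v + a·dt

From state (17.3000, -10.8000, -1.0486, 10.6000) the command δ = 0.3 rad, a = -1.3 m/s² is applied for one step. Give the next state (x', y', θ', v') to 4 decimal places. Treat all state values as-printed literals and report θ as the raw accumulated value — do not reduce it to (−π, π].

x' = 17.3000 + 10.6000·cos(-1.0486)·0.25 = 18.6218
y' = -10.8000 + 10.6000·sin(-1.0486)·0.25 = -13.0968
θ' = -1.0486 + (10.6000/2.0)·tan(0.3)·0.25 = -0.6387
v' = 10.6000 − 1.3000·0.25 = 10.2750

(18.6218, -13.0968, -0.6387, 10.2750)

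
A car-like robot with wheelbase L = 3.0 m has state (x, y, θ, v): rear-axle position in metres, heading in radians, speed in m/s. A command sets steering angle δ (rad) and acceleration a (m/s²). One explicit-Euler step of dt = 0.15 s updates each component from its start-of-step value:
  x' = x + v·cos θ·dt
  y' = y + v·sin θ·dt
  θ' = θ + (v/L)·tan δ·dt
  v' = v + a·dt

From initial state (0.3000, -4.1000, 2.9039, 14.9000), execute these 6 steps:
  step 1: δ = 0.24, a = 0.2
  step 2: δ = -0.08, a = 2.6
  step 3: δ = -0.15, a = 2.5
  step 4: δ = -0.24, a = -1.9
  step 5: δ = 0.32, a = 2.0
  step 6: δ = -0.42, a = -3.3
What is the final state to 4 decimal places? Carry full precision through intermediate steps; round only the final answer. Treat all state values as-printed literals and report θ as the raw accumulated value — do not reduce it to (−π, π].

(-13.1139, -1.3043, 2.6231, 15.2150)

after step 1 (δ=0.24, a=0.2): (-1.872160, -3.573745, 3.086214, 14.930000)
after step 2 (δ=-0.08, a=2.6): (-4.108227, -3.449788, 3.026366, 15.320000)
after step 3 (δ=-0.15, a=2.5): (-6.390989, -3.185583, 2.910597, 15.695000)
after step 4 (δ=-0.24, a=-1.9): (-8.682707, -2.646584, 2.718555, 15.410000)
after step 5 (δ=0.32, a=2.0): (-10.790440, -1.697639, 2.973891, 15.710000)
after step 6 (δ=-0.42, a=-3.3): (-13.113880, -1.304300, 2.623108, 15.215000)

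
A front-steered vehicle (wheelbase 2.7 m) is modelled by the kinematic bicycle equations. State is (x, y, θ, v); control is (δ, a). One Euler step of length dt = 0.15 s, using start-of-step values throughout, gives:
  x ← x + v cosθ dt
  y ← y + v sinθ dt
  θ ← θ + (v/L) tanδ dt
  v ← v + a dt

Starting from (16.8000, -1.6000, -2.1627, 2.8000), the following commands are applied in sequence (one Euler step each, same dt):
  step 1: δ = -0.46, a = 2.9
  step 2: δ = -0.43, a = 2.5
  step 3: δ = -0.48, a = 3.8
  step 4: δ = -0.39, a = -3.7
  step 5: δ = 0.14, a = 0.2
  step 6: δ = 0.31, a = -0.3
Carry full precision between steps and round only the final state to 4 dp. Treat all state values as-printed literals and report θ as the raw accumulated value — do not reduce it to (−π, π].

(14.5418, -3.7826, -2.4286, 3.6100)

after step 1 (δ=-0.46, a=2.9): (16.565664, -1.948550, -2.239770, 3.235000)
after step 2 (δ=-0.43, a=2.5): (16.264722, -2.329208, -2.322194, 3.610000)
after step 3 (δ=-0.48, a=3.8): (15.895061, -2.724901, -2.426606, 4.180000)
after step 4 (δ=-0.39, a=-3.7): (15.421612, -3.135967, -2.522062, 3.625000)
after step 5 (δ=0.14, a=0.2): (14.978917, -3.451698, -2.493682, 3.655000)
after step 6 (δ=0.31, a=-0.3): (14.541772, -3.782579, -2.428637, 3.610000)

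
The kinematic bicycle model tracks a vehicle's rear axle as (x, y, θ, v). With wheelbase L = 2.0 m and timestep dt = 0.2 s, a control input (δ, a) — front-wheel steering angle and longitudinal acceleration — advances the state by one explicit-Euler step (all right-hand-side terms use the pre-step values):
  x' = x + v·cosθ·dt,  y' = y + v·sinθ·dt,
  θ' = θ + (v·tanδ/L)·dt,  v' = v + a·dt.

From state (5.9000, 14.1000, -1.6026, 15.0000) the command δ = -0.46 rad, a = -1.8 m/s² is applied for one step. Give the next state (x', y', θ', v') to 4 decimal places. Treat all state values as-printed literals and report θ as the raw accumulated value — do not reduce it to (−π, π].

(5.8046, 11.1015, -2.3458, 14.6400)

x' = 5.9000 + 15.0000·cos(-1.6026)·0.2 = 5.8046
y' = 14.1000 + 15.0000·sin(-1.6026)·0.2 = 11.1015
θ' = -1.6026 + (15.0000/2.0)·tan(-0.46)·0.2 = -2.3458
v' = 15.0000 − 1.8000·0.2 = 14.6400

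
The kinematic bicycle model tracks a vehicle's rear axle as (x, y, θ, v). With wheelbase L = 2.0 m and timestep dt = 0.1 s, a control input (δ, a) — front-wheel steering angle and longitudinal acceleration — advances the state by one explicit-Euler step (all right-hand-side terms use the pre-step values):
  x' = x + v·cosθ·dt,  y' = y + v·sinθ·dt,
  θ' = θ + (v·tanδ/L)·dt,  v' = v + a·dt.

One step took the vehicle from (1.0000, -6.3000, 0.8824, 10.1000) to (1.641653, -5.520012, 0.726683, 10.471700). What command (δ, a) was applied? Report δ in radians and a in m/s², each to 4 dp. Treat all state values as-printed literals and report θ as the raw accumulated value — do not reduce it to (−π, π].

a = (v'−v)/dt = (0.371700)/0.1 = 3.7170
Δθ = θ'−θ = -0.155717;  (v·dt/L) = 10.1000·0.1/2.0 = 0.505000
tan δ = Δθ·L/(v·dt) = -0.308350  →  δ = -0.2991

δ = -0.2991, a = 3.7170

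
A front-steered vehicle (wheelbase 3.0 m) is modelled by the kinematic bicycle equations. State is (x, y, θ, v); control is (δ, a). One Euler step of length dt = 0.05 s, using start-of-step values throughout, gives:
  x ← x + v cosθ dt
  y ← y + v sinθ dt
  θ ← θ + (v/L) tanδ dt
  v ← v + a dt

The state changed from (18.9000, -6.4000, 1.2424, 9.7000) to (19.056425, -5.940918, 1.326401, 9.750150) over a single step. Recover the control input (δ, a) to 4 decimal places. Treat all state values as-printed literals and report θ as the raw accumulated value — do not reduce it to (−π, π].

δ = 0.4792, a = 1.0030

a = (v'−v)/dt = (0.050150)/0.05 = 1.0030
Δθ = θ'−θ = 0.084001;  (v·dt/L) = 9.7000·0.05/3.0 = 0.161667
tan δ = Δθ·L/(v·dt) = 0.519594  →  δ = 0.4792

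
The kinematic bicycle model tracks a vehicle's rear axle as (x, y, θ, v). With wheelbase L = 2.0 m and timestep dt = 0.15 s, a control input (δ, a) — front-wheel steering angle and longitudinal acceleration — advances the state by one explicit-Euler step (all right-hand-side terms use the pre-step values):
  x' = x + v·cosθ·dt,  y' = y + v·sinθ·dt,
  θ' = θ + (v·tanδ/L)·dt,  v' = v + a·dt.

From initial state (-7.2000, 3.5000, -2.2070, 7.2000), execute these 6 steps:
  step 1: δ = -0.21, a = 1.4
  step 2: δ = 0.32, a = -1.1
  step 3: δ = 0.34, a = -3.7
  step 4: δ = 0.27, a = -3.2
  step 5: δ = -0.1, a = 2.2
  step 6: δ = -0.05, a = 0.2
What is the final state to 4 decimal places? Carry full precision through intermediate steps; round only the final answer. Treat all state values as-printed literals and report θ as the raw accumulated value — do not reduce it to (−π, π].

(-10.0433, -1.8791, -1.8781, 6.5700)

after step 1 (δ=-0.21, a=1.4): (-7.841678, 2.631294, -2.322097, 7.410000)
after step 2 (δ=0.32, a=-1.1): (-8.600376, 1.819008, -2.137927, 7.245000)
after step 3 (δ=0.34, a=-3.7): (-9.184194, 0.902394, -1.945715, 6.690000)
after step 4 (δ=0.27, a=-3.2): (-9.551673, -0.031401, -1.806852, 6.210000)
after step 5 (δ=-0.1, a=2.2): (-9.769523, -0.937068, -1.853583, 6.540000)
after step 6 (δ=-0.05, a=0.2): (-10.043254, -1.879104, -1.878128, 6.570000)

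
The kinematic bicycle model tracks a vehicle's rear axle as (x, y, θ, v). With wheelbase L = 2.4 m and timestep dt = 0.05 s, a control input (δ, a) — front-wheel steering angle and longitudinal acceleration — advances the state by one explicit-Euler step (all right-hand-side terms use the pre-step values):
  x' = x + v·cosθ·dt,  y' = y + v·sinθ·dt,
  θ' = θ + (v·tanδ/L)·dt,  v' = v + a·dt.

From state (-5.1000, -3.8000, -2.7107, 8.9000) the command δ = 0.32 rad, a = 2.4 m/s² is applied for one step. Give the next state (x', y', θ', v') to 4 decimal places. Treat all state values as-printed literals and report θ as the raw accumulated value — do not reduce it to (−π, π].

(-5.5043, -3.9859, -2.6493, 9.0200)

x' = -5.1000 + 8.9000·cos(-2.7107)·0.05 = -5.5043
y' = -3.8000 + 8.9000·sin(-2.7107)·0.05 = -3.9859
θ' = -2.7107 + (8.9000/2.4)·tan(0.32)·0.05 = -2.6493
v' = 8.9000 + 2.4000·0.05 = 9.0200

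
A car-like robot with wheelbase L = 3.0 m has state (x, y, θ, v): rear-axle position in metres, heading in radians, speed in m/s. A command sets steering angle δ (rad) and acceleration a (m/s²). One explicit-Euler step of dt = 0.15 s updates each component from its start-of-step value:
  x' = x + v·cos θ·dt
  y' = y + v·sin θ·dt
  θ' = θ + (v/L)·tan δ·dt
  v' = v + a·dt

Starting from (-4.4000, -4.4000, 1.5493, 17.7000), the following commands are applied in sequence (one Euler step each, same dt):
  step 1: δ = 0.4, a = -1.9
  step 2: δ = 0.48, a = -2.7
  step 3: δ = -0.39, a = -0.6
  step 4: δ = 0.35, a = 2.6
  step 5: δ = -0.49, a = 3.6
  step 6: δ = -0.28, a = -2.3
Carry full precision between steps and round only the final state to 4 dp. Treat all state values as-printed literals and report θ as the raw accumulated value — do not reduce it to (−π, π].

after step 1 (δ=0.4, a=-1.9): (-4.342932, -1.745613, 1.923472, 17.415000)
after step 2 (δ=0.48, a=-2.7): (-5.245229, 0.705857, 2.376794, 17.010000)
after step 3 (δ=-0.39, a=-0.6): (-7.086192, 2.472495, 2.027192, 16.920000)
after step 4 (δ=0.35, a=2.6): (-8.204727, 4.750723, 2.336006, 17.310000)
after step 5 (δ=-0.49, a=3.6): (-10.003292, 6.623416, 1.874358, 17.850000)
after step 6 (δ=-0.28, a=-2.3): (-10.803653, 9.178495, 1.617716, 17.505000)

(-10.8037, 9.1785, 1.6177, 17.5050)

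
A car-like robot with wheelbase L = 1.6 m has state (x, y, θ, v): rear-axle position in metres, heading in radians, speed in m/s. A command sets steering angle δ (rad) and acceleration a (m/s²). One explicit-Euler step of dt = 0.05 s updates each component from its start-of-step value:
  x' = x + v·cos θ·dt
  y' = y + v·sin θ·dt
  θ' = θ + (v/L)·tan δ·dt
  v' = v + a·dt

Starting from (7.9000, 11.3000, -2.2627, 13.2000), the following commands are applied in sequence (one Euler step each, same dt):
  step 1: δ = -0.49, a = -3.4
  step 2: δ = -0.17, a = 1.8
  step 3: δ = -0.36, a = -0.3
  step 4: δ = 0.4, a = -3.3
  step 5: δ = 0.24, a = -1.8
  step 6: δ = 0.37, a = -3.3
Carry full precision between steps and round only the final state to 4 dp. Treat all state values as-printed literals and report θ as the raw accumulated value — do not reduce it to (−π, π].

(4.8043, 8.9659, -2.2791, 12.6850)

after step 1 (δ=-0.49, a=-3.4): (7.478917, 10.791778, -2.482723, 13.030000)
after step 2 (δ=-0.17, a=1.8): (6.963786, 10.392915, -2.552619, 13.120000)
after step 3 (δ=-0.36, a=-0.3): (6.418315, 10.028501, -2.706944, 13.105000)
after step 4 (δ=0.4, a=-3.3): (5.823991, 9.752581, -2.533797, 12.940000)
after step 5 (δ=0.24, a=-1.8): (5.292863, 9.383106, -2.434840, 12.850000)
after step 6 (δ=0.37, a=-3.3): (4.804258, 8.965887, -2.279089, 12.685000)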